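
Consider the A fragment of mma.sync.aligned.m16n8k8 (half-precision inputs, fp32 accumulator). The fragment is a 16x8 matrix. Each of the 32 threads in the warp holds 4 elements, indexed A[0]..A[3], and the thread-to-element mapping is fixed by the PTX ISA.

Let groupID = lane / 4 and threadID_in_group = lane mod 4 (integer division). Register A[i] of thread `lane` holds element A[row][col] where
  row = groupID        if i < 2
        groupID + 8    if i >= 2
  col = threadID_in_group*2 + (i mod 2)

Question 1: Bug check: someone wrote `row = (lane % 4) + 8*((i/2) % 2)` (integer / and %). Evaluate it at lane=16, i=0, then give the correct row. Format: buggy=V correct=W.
`(lane % 4) + 8*((i/2) % 2)`[16,0]->0
lane 16: gid=4 (16/4), tid=0 (16%4)
i=0: r=4+0=4, c=0*2+0=0
row: 0 vs 4

buggy=0 correct=4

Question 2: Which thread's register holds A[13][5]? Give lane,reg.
r=13→G=5,rhi=1  c=5→T=2,p=1
L=5*4+2=22  i=1*2+1=3

22,3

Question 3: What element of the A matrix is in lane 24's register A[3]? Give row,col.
14,1

lane 24: grp=6 (24/4), tig=0 (24%4)
i=3: r=6+8=14, c=0*2+1=1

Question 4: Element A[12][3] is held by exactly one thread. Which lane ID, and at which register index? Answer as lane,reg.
r: 12->gid=4,r8=1  c: 3->tid=1,i&1=1
L=4*4+1=17  i=1*2+1=3

17,3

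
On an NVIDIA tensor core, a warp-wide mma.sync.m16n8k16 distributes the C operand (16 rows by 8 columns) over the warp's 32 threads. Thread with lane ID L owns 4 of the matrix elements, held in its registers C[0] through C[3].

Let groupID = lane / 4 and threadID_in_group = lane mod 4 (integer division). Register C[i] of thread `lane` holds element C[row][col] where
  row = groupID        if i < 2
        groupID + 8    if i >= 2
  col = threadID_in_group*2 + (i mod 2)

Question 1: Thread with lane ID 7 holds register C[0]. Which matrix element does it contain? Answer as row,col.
7: grp=1,tig=3
[0] (1+0,3*2+0) = (1,6)

1,6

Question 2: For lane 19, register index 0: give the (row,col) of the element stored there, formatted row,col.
4,6

lane 19⇒19/4=4, 19 mod 4=3
i=0  r:4+0⇒4  c:2·3+0⇒6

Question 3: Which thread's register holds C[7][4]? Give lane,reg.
30,0

r: 7->gid=7,r8=0  c: 4->tid=2,i&1=0
L=7*4+2=30  i=0*2+0=0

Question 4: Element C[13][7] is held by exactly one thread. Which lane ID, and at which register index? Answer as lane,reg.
r: 13->gid=5,r8=1  c: 7->tid=3,i&1=1
L=5*4+3=23  i=1*2+1=3

23,3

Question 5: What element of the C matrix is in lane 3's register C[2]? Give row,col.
lane 3⇒3/4=0, 3 mod 4=3
i=2  r:0+8⇒8  c:2·3+0⇒6

8,6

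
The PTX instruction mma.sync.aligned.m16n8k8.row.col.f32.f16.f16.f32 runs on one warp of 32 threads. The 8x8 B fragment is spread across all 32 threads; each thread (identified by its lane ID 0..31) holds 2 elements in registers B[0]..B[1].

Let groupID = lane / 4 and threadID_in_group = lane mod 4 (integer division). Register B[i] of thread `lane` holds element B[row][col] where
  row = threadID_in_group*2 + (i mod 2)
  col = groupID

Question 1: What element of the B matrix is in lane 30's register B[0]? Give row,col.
30: grp=7,tig=2
[0] (2*2+0,7) = (4,7)

4,7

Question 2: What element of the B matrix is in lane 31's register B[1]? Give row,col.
7,7

31: gid=7,tid=3
[1] (3*2+1,7) = (7,7)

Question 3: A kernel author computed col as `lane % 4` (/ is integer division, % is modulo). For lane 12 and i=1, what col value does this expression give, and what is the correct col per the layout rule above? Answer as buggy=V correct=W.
buggy=0 correct=3

`lane % 4`[12,1]→0
L=12→G=12>>2=3, T=12&3=0
[1]→row 0·2+1=1  col G=3
col: 0 vs 3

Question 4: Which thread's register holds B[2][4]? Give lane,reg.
c=4⇒gr=4  r=2⇒th=1,odd=0
L=4*4+1=17  i=0=0

17,0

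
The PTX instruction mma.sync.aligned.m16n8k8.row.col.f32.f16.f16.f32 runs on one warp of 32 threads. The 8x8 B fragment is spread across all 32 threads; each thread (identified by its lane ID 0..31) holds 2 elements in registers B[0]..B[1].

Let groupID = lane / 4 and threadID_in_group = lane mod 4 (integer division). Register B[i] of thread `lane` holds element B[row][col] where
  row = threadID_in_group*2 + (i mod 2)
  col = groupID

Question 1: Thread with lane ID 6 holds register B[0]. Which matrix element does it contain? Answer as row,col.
lane 6⇒6/4=1, 6 mod 4=2
i=0  r:2·2+0⇒4  c:1

4,1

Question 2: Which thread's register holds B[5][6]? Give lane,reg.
c=6⇒gr=6  r=5⇒th=2,odd=1
L=6*4+2=26  i=1=1

26,1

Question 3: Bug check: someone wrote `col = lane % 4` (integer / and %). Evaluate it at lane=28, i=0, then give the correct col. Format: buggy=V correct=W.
buggy=0 correct=7

`lane % 4`[28,0]->0
lane 28->28/4=7, 28 mod 4=0
i=0  r:2·0+0->0  c:7
col: 0 vs 7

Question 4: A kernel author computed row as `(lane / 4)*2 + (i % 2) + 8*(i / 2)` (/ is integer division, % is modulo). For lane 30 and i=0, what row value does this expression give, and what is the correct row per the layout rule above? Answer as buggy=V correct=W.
buggy=14 correct=4

`(lane / 4)*2 + (i % 2) + 8*(i / 2)`[30,0]=>14
lane 30=>30/4=7, 30 mod 4=2
i=0  r:2·2+0=>4  c:7
row: 14 vs 4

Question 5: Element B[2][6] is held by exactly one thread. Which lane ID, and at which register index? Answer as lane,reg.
c: 6->gid=6  r: 2->tid=1,i&1=0
L=6*4+1=25  i=0=0

25,0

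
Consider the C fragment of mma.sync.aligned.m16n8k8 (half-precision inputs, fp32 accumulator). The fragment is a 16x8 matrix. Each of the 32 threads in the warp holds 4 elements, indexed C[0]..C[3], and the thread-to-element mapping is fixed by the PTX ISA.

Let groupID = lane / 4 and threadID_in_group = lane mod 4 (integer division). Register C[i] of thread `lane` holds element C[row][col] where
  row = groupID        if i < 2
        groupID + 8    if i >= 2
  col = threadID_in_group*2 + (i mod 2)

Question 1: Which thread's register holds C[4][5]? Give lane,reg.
r: 4->gid=4,r8=0  c: 5->tid=2,i&1=1
L=4*4+2=18  i=0*2+1=1

18,1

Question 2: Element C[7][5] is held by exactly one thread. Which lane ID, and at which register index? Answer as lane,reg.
30,1

r=7⇒gr=7,Rb=0  c=5⇒th=2,odd=1
L=7*4+2=30  i=0*2+1=1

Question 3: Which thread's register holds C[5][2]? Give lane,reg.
r:5=>grp=5,rB=0  c:2=>tig=1,lo=0
L=5*4+1=21  i=0*2+0=0

21,0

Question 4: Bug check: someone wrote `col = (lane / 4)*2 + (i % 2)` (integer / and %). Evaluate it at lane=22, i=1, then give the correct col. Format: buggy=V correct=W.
`(lane / 4)*2 + (i % 2)`[22,1]→11
L=22→G=22>>2=5, T=22&3=2
[1]→row 5+0=5  col 2·2+1=5
col: 11 vs 5

buggy=11 correct=5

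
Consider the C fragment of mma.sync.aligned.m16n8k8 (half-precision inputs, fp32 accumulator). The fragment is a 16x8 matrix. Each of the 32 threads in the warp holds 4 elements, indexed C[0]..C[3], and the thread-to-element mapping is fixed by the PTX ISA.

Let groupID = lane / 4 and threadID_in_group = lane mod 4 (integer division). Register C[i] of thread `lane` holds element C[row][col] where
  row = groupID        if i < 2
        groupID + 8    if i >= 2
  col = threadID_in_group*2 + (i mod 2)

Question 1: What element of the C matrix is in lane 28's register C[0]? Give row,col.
7,0

28: G=7,T=0
[0] (7+0,0*2+0) = (7,0)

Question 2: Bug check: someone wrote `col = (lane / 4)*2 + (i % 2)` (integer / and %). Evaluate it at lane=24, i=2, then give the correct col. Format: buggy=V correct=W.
`(lane / 4)*2 + (i % 2)`[24,2]⇒12
24: gr=6,th=0
[2] (6+8,0*2+0) = (14,0)
col: 12 vs 0

buggy=12 correct=0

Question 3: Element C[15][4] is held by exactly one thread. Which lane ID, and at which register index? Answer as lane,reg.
30,2

r=15→G=7,rhi=1  c=4→T=2,p=0
L=7*4+2=30  i=1*2+0=2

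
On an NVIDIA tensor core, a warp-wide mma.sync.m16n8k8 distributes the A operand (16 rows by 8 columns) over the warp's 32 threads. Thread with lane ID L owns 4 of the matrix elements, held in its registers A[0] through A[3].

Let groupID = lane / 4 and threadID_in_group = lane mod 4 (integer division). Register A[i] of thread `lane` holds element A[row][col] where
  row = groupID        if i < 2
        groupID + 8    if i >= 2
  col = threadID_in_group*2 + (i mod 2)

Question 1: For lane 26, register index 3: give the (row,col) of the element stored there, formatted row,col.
L=26->g=26>>2=6, t=26&3=2
[3]->row 6+8=14  col 2·2+1=5

14,5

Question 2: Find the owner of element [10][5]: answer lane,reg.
r=10→G=2,rhi=1  c=5→T=2,p=1
L=2*4+2=10  i=1*2+1=3

10,3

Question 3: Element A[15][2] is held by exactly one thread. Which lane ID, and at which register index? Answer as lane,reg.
r:15=>grp=7,rB=1  c:2=>tig=1,lo=0
L=7*4+1=29  i=1*2+0=2

29,2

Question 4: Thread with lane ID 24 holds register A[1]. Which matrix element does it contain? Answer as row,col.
24: g=6,t=0
[1] (6+0,0*2+1) = (6,1)

6,1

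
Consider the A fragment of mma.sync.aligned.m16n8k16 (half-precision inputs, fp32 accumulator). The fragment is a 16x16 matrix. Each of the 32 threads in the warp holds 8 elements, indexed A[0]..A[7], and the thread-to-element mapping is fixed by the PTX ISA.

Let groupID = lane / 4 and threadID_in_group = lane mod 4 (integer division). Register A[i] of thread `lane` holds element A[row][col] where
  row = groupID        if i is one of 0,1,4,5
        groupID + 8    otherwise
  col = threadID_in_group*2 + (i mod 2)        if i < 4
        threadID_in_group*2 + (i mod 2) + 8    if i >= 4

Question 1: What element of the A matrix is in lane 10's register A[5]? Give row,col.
2,13

lane 10: G=2 (10/4), T=2 (10%4)
i=5: r=2+0=2, c=2*2+1+8=13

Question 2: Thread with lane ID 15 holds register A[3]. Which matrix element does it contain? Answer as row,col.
lane 15⇒15/4=3, 15 mod 4=3
i=3  r:3+8⇒11  c:2·3+1+0⇒7

11,7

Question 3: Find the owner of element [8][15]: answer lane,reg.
3,7

r=8→G=0,rhi=1  c=15→chi=1,T=3,p=1
L=0*4+3=3  i=1*4+1*2+1=7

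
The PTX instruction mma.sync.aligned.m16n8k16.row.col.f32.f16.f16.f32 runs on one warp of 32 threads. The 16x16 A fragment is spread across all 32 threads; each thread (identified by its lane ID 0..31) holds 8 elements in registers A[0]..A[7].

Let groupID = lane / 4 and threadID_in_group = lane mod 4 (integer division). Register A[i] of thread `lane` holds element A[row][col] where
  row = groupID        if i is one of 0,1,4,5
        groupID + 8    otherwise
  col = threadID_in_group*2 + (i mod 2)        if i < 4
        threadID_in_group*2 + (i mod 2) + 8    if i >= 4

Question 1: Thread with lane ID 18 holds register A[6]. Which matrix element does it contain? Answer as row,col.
12,12

18: grp=4,tig=2
[6] (4+8,2*2+0+8) = (12,12)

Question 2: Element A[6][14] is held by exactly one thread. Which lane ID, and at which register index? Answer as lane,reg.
r:6=>grp=6,rB=0  c:14=>cB=1,tig=3,lo=0
L=6*4+3=27  i=1*4+0*2+0=4

27,4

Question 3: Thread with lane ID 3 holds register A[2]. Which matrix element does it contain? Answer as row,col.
8,6

L=3=>grp=3>>2=0, tig=3&3=3
[2]=>row 0+8=8  col 3·2+0+0=6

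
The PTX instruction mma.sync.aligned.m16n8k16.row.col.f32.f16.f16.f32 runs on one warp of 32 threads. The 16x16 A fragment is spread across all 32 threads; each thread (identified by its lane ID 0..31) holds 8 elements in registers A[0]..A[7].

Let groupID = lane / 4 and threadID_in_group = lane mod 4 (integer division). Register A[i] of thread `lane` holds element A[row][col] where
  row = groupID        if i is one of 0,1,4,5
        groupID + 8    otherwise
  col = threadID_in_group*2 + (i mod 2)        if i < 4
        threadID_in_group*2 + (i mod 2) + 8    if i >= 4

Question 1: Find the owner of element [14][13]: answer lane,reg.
26,7

r=14→G=6,rhi=1  c=13→chi=1,T=2,p=1
L=6*4+2=26  i=1*4+1*2+1=7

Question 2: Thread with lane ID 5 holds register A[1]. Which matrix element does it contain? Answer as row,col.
1,3

L=5⇒gr=5>>2=1, th=5&3=1
[1]⇒row 1+0=1  col 1·2+1+0=3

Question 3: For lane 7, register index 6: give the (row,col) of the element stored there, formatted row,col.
7: grp=1,tig=3
[6] (1+8,3*2+0+8) = (9,14)

9,14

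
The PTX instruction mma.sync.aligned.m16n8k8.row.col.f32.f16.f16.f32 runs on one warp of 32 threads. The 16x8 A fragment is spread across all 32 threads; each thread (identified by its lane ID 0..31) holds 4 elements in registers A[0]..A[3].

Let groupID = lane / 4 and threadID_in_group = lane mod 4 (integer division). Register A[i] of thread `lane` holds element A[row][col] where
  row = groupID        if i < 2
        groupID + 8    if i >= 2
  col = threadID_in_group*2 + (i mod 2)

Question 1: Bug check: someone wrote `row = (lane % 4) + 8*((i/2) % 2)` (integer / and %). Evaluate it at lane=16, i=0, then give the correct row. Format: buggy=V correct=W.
buggy=0 correct=4

`(lane % 4) + 8*((i/2) % 2)`[16,0]⇒0
lane 16⇒16/4=4, 16 mod 4=0
i=0  r:4+0⇒4  c:2·0+0⇒0
row: 0 vs 4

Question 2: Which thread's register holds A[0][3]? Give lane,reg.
r=0→G=0,rhi=0  c=3→T=1,p=1
L=0*4+1=1  i=0*2+1=1

1,1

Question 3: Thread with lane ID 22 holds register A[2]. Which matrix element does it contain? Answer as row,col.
13,4

lane 22: g=5 (22/4), t=2 (22%4)
i=2: r=5+8=13, c=2*2+0=4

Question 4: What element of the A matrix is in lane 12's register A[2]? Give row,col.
lane 12⇒12/4=3, 12 mod 4=0
i=2  r:3+8⇒11  c:2·0+0⇒0

11,0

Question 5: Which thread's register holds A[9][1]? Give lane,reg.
4,3

r=9⇒gr=1,Rb=1  c=1⇒th=0,odd=1
L=1*4+0=4  i=1*2+1=3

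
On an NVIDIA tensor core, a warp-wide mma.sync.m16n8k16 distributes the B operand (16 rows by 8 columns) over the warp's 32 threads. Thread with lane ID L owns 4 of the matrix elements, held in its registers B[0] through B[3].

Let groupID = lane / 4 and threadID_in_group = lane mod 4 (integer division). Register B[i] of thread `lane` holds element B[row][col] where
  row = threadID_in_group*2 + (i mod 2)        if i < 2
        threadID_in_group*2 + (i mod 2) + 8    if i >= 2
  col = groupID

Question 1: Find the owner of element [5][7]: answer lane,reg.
c=7⇒gr=7  r=5⇒Rb=0,th=2,odd=1
L=7*4+2=30  i=0*2+1=1

30,1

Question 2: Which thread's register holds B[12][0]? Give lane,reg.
2,2

c:0=>grp=0  r:12=>rB=1,tig=2,lo=0
L=0*4+2=2  i=1*2+0=2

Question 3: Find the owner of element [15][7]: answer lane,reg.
31,3

c: 7->gid=7  r: 15->r8=1,tid=3,i&1=1
L=7*4+3=31  i=1*2+1=3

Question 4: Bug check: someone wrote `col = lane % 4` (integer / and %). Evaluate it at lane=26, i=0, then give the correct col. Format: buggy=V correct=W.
`lane % 4`[26,0]→2
26: G=6,T=2
[0] (2*2+0+0,6) = (4,6)
col: 2 vs 6

buggy=2 correct=6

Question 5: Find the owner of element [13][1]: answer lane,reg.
c=1->g=1  r=13->rb=1,t=2,b0=1
L=1*4+2=6  i=1*2+1=3

6,3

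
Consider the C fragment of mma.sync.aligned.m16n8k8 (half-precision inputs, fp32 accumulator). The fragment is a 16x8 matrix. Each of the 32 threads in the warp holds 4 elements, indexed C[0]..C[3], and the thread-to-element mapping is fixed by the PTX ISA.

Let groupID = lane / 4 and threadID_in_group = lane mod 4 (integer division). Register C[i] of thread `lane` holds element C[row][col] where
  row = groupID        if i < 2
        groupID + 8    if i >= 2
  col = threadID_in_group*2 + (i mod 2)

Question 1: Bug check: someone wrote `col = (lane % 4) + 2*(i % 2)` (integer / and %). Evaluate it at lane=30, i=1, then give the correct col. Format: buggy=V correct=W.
`(lane % 4) + 2*(i % 2)`[30,1]=>4
lane 30: grp=7 (30/4), tig=2 (30%4)
i=1: r=7+0=7, c=2*2+1=5
col: 4 vs 5

buggy=4 correct=5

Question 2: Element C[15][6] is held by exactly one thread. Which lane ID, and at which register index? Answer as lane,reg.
r=15→G=7,rhi=1  c=6→T=3,p=0
L=7*4+3=31  i=1*2+0=2

31,2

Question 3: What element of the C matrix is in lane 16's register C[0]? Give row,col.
16: grp=4,tig=0
[0] (4+0,0*2+0) = (4,0)

4,0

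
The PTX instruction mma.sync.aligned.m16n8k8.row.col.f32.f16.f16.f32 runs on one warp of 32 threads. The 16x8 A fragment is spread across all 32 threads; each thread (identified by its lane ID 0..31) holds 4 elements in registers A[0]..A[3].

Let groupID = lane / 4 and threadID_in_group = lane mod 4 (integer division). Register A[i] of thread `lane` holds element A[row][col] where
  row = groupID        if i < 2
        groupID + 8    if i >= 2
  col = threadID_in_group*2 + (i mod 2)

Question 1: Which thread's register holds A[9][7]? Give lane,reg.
7,3

r=9⇒gr=1,Rb=1  c=7⇒th=3,odd=1
L=1*4+3=7  i=1*2+1=3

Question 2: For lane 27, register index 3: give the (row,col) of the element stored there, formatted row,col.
lane 27→27/4=6, 27 mod 4=3
i=3  r:6+8→14  c:2·3+1→7

14,7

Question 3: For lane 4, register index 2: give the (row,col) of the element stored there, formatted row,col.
9,0

lane 4: gr=1 (4/4), th=0 (4%4)
i=2: r=1+8=9, c=0*2+0=0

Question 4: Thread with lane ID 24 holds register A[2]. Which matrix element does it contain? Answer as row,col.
24: g=6,t=0
[2] (6+8,0*2+0) = (14,0)

14,0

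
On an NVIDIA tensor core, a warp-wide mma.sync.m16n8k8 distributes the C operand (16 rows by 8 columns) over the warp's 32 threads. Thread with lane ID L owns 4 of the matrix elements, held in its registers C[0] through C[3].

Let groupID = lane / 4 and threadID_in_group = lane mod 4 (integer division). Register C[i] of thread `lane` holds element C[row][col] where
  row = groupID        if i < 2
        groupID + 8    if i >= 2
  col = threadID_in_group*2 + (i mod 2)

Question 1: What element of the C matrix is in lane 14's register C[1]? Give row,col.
3,5

L=14->g=14>>2=3, t=14&3=2
[1]->row 3+0=3  col 2·2+1=5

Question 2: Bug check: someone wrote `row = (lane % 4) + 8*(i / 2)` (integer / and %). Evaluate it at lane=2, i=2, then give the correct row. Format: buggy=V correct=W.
buggy=10 correct=8

`(lane % 4) + 8*(i / 2)`[2,2]->10
2: gid=0,tid=2
[2] (0+8,2*2+0) = (8,4)
row: 10 vs 8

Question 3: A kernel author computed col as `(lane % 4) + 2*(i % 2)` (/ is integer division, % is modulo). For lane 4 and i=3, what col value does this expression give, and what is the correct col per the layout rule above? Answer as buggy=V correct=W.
buggy=2 correct=1

`(lane % 4) + 2*(i % 2)`[4,3]->2
4: gid=1,tid=0
[3] (1+8,0*2+1) = (9,1)
col: 2 vs 1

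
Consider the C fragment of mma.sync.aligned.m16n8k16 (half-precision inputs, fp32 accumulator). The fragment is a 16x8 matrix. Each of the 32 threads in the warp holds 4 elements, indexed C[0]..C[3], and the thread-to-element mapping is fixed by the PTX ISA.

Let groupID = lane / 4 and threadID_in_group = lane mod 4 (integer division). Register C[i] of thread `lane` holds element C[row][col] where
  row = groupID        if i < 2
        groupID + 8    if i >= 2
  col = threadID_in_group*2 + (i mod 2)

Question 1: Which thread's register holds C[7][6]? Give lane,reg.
r=7->g=7,rb=0  c=6->t=3,b0=0
L=7*4+3=31  i=0*2+0=0

31,0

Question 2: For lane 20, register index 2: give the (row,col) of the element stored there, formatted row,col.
13,0

L=20→G=20>>2=5, T=20&3=0
[2]→row 5+8=13  col 0·2+0=0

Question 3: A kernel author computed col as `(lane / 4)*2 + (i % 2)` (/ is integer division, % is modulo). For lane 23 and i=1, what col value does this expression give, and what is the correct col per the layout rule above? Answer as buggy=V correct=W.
`(lane / 4)*2 + (i % 2)`[23,1]⇒11
23: gr=5,th=3
[1] (5+0,3*2+1) = (5,7)
col: 11 vs 7

buggy=11 correct=7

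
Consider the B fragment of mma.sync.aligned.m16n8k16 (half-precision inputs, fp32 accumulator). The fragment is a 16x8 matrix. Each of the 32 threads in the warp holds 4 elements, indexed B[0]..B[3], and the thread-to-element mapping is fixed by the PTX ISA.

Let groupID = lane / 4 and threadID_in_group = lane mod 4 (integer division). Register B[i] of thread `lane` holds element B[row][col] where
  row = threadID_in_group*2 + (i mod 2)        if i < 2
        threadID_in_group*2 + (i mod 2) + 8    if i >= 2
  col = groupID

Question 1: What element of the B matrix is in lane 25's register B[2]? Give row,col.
10,6

L=25->g=25>>2=6, t=25&3=1
[2]->row 1·2+0+8=10  col g=6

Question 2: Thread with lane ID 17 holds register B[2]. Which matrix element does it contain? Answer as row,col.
10,4

lane 17→17/4=4, 17 mod 4=1
i=2  r:2·1+0+8→10  c:4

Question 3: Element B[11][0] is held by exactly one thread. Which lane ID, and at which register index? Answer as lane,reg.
1,3

c: 0->gid=0  r: 11->r8=1,tid=1,i&1=1
L=0*4+1=1  i=1*2+1=3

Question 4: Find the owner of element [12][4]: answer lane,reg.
18,2

c=4->g=4  r=12->rb=1,t=2,b0=0
L=4*4+2=18  i=1*2+0=2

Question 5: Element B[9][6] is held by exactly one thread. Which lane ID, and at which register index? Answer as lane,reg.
c=6->g=6  r=9->rb=1,t=0,b0=1
L=6*4+0=24  i=1*2+1=3

24,3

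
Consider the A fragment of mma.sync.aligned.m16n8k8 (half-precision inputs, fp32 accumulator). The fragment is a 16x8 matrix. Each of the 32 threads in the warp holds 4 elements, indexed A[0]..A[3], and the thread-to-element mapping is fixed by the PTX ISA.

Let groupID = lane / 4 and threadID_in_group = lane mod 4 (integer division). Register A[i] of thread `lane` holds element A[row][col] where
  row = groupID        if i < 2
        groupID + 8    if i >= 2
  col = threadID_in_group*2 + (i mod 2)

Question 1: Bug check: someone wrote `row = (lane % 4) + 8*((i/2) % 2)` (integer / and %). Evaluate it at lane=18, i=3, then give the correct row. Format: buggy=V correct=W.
`(lane % 4) + 8*((i/2) % 2)`[18,3]=>10
18: grp=4,tig=2
[3] (4+8,2*2+1) = (12,5)
row: 10 vs 12

buggy=10 correct=12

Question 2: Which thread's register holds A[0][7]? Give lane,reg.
3,1

r=0→G=0,rhi=0  c=7→T=3,p=1
L=0*4+3=3  i=0*2+1=1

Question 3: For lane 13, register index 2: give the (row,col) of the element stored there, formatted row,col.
L=13->gid=13>>2=3, tid=13&3=1
[2]->row 3+8=11  col 1·2+0=2

11,2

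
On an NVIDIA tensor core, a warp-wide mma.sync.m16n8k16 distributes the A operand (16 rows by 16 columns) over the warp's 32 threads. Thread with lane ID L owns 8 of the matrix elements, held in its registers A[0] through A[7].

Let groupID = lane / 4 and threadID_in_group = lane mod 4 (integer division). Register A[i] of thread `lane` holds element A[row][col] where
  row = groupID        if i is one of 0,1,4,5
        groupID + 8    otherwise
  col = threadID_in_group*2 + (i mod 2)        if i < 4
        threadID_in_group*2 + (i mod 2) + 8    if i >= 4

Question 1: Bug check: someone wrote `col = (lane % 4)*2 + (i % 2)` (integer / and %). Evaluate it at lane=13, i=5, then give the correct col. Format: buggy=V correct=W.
`(lane % 4)*2 + (i % 2)`[13,5]->3
lane 13->13/4=3, 13 mod 4=1
i=5  r:3+0->3  c:2·1+1+8->11
col: 3 vs 11

buggy=3 correct=11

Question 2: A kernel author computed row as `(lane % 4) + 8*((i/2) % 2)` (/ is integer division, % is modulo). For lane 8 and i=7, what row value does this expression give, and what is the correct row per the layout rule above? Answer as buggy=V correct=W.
buggy=8 correct=10

`(lane % 4) + 8*((i/2) % 2)`[8,7]->8
L=8->g=8>>2=2, t=8&3=0
[7]->row 2+8=10  col 0·2+1+8=9
row: 8 vs 10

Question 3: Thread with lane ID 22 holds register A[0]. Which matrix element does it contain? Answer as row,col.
lane 22⇒22/4=5, 22 mod 4=2
i=0  r:5+0⇒5  c:2·2+0+0⇒4

5,4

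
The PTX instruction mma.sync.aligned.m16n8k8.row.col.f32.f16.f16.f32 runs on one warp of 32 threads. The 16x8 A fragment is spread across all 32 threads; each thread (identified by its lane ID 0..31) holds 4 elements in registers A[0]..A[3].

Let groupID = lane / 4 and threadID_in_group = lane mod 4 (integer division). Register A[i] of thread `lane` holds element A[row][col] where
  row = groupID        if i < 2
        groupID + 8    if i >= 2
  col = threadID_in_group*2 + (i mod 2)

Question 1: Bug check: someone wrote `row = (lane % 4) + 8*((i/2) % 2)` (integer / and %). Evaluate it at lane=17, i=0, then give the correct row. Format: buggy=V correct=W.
`(lane % 4) + 8*((i/2) % 2)`[17,0]->1
lane 17->17/4=4, 17 mod 4=1
i=0  r:4+0->4  c:2·1+0->2
row: 1 vs 4

buggy=1 correct=4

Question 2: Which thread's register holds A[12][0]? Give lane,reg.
16,2

r:12=>grp=4,rB=1  c:0=>tig=0,lo=0
L=4*4+0=16  i=1*2+0=2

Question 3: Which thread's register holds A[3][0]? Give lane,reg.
r=3->g=3,rb=0  c=0->t=0,b0=0
L=3*4+0=12  i=0*2+0=0

12,0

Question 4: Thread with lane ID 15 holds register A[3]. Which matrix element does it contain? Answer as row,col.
15: gr=3,th=3
[3] (3+8,3*2+1) = (11,7)

11,7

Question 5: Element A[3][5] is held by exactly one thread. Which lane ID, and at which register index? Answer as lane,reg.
r: 3->gid=3,r8=0  c: 5->tid=2,i&1=1
L=3*4+2=14  i=0*2+1=1

14,1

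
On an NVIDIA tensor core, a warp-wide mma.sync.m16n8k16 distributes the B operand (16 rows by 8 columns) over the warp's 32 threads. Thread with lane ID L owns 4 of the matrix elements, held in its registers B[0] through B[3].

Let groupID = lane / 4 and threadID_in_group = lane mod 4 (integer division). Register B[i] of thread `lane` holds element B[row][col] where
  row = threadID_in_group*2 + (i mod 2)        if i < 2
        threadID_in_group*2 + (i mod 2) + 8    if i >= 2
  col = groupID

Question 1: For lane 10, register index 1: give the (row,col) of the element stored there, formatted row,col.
5,2

lane 10->10/4=2, 10 mod 4=2
i=1  r:2·2+1+0->5  c:2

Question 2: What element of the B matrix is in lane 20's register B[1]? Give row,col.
1,5

lane 20->20/4=5, 20 mod 4=0
i=1  r:2·0+1+0->1  c:5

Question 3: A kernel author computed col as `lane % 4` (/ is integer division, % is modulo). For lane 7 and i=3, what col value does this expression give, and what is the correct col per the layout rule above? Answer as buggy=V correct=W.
buggy=3 correct=1

`lane % 4`[7,3]⇒3
7: gr=1,th=3
[3] (3*2+1+8,1) = (15,1)
col: 3 vs 1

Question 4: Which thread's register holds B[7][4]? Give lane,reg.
c=4⇒gr=4  r=7⇒Rb=0,th=3,odd=1
L=4*4+3=19  i=0*2+1=1

19,1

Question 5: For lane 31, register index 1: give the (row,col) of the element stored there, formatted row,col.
7,7

lane 31=>31/4=7, 31 mod 4=3
i=1  r:2·3+1+0=>7  c:7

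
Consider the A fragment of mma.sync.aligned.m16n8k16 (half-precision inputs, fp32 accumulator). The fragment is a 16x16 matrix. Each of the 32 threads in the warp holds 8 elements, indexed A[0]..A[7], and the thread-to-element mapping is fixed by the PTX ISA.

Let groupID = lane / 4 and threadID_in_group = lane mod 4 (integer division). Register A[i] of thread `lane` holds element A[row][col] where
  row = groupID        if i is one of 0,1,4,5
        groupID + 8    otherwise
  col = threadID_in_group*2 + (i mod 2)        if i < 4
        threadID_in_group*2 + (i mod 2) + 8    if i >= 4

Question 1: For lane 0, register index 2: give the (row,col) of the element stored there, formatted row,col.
0: gr=0,th=0
[2] (0+8,0*2+0+0) = (8,0)

8,0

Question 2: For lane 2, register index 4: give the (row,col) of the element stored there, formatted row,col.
L=2->g=2>>2=0, t=2&3=2
[4]->row 0+0=0  col 2·2+0+8=12

0,12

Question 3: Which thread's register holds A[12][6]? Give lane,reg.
19,2

r: 12->gid=4,r8=1  c: 6->c8=0,tid=3,i&1=0
L=4*4+3=19  i=0*4+1*2+0=2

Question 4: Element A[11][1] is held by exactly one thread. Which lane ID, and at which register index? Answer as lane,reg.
r:11=>grp=3,rB=1  c:1=>cB=0,tig=0,lo=1
L=3*4+0=12  i=0*4+1*2+1=3

12,3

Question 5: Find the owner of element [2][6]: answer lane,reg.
11,0

r=2→G=2,rhi=0  c=6→chi=0,T=3,p=0
L=2*4+3=11  i=0*4+0*2+0=0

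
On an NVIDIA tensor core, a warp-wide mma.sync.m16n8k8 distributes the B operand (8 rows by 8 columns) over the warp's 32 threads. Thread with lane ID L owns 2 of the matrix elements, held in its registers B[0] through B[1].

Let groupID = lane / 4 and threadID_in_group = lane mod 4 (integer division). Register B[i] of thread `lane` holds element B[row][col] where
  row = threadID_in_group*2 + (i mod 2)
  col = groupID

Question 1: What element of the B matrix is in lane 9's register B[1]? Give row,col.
9: gr=2,th=1
[1] (1*2+1,2) = (3,2)

3,2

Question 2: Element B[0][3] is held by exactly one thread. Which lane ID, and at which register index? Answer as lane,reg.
c=3⇒gr=3  r=0⇒th=0,odd=0
L=3*4+0=12  i=0=0

12,0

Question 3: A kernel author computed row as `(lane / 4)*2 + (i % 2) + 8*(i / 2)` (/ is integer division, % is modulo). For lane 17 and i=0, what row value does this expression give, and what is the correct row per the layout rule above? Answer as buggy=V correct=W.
`(lane / 4)*2 + (i % 2) + 8*(i / 2)`[17,0]=>8
lane 17: grp=4 (17/4), tig=1 (17%4)
i=0: r=1*2+0=2, c=grp=4
row: 8 vs 2

buggy=8 correct=2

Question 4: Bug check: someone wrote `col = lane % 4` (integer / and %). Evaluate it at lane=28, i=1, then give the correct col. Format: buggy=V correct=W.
buggy=0 correct=7

`lane % 4`[28,1]=>0
L=28=>grp=28>>2=7, tig=28&3=0
[1]=>row 0·2+1=1  col grp=7
col: 0 vs 7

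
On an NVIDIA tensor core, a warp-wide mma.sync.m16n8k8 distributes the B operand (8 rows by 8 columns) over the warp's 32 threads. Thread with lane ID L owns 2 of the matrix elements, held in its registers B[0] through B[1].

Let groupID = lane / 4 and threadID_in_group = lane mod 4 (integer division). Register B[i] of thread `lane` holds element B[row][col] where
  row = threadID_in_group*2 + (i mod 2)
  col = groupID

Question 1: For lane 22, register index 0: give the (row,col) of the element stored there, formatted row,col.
L=22→G=22>>2=5, T=22&3=2
[0]→row 2·2+0=4  col G=5

4,5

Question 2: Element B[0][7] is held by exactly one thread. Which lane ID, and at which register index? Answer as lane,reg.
c:7=>grp=7  r:0=>tig=0,lo=0
L=7*4+0=28  i=0=0

28,0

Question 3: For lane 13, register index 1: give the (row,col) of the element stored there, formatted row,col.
lane 13: gid=3 (13/4), tid=1 (13%4)
i=1: r=1*2+1=3, c=gid=3

3,3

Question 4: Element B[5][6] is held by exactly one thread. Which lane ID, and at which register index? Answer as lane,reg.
26,1

c=6⇒gr=6  r=5⇒th=2,odd=1
L=6*4+2=26  i=1=1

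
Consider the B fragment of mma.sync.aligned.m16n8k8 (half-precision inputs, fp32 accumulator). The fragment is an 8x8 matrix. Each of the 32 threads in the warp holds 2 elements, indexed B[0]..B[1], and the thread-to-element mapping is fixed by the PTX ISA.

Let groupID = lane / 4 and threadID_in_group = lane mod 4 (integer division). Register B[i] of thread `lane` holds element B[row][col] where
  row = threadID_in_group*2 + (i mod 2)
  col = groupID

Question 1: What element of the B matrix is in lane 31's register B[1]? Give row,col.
31: g=7,t=3
[1] (3*2+1,7) = (7,7)

7,7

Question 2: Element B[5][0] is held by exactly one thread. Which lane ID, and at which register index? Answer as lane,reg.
2,1

c=0⇒gr=0  r=5⇒th=2,odd=1
L=0*4+2=2  i=1=1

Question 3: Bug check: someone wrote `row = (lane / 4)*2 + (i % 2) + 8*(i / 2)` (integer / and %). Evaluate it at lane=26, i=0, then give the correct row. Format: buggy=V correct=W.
`(lane / 4)*2 + (i % 2) + 8*(i / 2)`[26,0]→12
lane 26→26/4=6, 26 mod 4=2
i=0  r:2·2+0→4  c:6
row: 12 vs 4

buggy=12 correct=4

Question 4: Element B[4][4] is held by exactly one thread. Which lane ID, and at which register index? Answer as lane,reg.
18,0

c=4→G=4  r=4→T=2,p=0
L=4*4+2=18  i=0=0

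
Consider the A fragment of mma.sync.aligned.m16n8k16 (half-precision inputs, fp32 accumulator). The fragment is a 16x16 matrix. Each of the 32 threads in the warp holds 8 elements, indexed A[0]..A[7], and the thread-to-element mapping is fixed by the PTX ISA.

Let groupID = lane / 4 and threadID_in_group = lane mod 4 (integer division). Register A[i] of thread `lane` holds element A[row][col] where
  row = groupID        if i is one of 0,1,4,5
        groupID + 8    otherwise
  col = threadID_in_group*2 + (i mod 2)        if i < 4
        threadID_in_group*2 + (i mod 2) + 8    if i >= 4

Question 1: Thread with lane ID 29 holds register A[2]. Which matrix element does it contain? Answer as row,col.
lane 29->29/4=7, 29 mod 4=1
i=2  r:7+8->15  c:2·1+0+0->2

15,2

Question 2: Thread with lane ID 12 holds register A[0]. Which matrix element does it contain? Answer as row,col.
lane 12=>12/4=3, 12 mod 4=0
i=0  r:3+0=>3  c:2·0+0+0=>0

3,0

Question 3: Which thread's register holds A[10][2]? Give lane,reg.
r=10→G=2,rhi=1  c=2→chi=0,T=1,p=0
L=2*4+1=9  i=0*4+1*2+0=2

9,2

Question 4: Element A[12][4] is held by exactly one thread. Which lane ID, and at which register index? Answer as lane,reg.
r=12->g=4,rb=1  c=4->cb=0,t=2,b0=0
L=4*4+2=18  i=0*4+1*2+0=2

18,2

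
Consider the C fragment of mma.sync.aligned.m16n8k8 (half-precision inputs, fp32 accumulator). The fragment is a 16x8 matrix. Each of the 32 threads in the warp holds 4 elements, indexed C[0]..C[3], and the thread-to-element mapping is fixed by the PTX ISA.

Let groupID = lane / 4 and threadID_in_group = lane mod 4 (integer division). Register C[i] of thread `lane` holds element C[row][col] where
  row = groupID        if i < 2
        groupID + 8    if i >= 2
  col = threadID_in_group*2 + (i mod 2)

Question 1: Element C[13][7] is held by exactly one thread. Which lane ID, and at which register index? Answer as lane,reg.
r: 13->gid=5,r8=1  c: 7->tid=3,i&1=1
L=5*4+3=23  i=1*2+1=3

23,3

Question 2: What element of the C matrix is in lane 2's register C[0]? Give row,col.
0,4

lane 2: g=0 (2/4), t=2 (2%4)
i=0: r=0+0=0, c=2*2+0=4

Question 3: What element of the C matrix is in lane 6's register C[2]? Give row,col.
9,4

lane 6: gid=1 (6/4), tid=2 (6%4)
i=2: r=1+8=9, c=2*2+0=4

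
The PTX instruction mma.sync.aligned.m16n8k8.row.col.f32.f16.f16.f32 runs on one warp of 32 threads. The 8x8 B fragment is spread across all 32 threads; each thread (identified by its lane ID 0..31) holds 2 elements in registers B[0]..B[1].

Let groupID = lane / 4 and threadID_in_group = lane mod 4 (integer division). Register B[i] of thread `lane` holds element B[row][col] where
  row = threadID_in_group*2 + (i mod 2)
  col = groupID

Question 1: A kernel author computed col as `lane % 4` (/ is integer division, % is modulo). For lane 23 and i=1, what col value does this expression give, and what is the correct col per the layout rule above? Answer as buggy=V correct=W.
`lane % 4`[23,1]->3
L=23->gid=23>>2=5, tid=23&3=3
[1]->row 3·2+1=7  col gid=5
col: 3 vs 5

buggy=3 correct=5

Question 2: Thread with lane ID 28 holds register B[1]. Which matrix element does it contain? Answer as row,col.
1,7

lane 28→28/4=7, 28 mod 4=0
i=1  r:2·0+1→1  c:7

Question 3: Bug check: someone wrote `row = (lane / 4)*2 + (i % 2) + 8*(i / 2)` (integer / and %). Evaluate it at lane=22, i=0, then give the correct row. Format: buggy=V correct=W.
`(lane / 4)*2 + (i % 2) + 8*(i / 2)`[22,0]->10
lane 22: g=5 (22/4), t=2 (22%4)
i=0: r=2*2+0=4, c=g=5
row: 10 vs 4

buggy=10 correct=4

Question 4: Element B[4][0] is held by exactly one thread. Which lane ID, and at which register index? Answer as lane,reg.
c: 0->gid=0  r: 4->tid=2,i&1=0
L=0*4+2=2  i=0=0

2,0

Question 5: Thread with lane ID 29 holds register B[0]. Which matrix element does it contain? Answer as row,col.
2,7

lane 29: gr=7 (29/4), th=1 (29%4)
i=0: r=1*2+0=2, c=gr=7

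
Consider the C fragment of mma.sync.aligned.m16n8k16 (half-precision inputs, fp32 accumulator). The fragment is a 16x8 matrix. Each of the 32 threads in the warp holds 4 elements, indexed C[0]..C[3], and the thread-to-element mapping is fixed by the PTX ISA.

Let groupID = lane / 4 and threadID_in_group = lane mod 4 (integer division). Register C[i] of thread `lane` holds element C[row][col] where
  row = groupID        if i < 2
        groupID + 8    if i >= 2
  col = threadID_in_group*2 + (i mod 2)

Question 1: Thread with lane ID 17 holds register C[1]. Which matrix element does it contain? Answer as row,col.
lane 17: G=4 (17/4), T=1 (17%4)
i=1: r=4+0=4, c=1*2+1=3

4,3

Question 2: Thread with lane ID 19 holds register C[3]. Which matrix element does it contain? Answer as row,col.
lane 19: G=4 (19/4), T=3 (19%4)
i=3: r=4+8=12, c=3*2+1=7

12,7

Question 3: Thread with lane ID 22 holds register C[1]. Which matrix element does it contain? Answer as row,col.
22: g=5,t=2
[1] (5+0,2*2+1) = (5,5)

5,5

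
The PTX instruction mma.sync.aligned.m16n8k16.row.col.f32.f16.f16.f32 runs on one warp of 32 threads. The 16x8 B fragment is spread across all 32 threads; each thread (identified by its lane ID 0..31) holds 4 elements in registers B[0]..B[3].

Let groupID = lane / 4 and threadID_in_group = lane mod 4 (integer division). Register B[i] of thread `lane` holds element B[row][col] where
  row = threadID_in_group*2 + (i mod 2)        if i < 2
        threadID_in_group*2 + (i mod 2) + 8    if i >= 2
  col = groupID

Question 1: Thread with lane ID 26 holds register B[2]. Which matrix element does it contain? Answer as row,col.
26: g=6,t=2
[2] (2*2+0+8,6) = (12,6)

12,6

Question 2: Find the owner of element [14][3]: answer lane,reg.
c=3⇒gr=3  r=14⇒Rb=1,th=3,odd=0
L=3*4+3=15  i=1*2+0=2

15,2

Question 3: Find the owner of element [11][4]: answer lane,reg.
c:4=>grp=4  r:11=>rB=1,tig=1,lo=1
L=4*4+1=17  i=1*2+1=3

17,3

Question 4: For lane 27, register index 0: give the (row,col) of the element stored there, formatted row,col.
6,6

lane 27->27/4=6, 27 mod 4=3
i=0  r:2·3+0+0->6  c:6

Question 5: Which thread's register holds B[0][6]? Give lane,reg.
24,0

c=6->g=6  r=0->rb=0,t=0,b0=0
L=6*4+0=24  i=0*2+0=0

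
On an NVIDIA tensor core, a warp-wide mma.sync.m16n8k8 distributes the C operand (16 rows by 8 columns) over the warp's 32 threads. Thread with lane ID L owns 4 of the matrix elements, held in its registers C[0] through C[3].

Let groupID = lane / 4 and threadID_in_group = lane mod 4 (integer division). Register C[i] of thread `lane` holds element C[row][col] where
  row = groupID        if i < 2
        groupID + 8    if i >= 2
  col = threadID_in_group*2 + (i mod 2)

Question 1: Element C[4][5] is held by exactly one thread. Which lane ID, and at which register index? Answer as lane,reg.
r=4->g=4,rb=0  c=5->t=2,b0=1
L=4*4+2=18  i=0*2+1=1

18,1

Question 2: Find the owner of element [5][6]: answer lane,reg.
23,0

r=5->g=5,rb=0  c=6->t=3,b0=0
L=5*4+3=23  i=0*2+0=0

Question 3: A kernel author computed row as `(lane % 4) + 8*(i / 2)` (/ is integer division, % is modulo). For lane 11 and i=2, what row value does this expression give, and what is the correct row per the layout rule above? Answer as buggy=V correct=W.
`(lane % 4) + 8*(i / 2)`[11,2]→11
11: G=2,T=3
[2] (2+8,3*2+0) = (10,6)
row: 11 vs 10

buggy=11 correct=10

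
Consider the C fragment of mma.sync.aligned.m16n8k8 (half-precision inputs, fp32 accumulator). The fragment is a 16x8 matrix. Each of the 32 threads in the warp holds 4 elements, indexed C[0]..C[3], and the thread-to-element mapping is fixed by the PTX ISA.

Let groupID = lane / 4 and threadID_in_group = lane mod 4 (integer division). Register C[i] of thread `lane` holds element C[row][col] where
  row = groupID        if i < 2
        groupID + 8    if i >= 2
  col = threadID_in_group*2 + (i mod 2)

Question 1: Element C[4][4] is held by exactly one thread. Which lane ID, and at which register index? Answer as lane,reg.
18,0

r: 4->gid=4,r8=0  c: 4->tid=2,i&1=0
L=4*4+2=18  i=0*2+0=0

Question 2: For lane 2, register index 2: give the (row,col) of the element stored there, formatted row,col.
lane 2⇒2/4=0, 2 mod 4=2
i=2  r:0+8⇒8  c:2·2+0⇒4

8,4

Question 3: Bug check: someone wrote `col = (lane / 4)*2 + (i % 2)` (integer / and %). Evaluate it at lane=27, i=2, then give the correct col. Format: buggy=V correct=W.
`(lane / 4)*2 + (i % 2)`[27,2]→12
lane 27→27/4=6, 27 mod 4=3
i=2  r:6+8→14  c:2·3+0→6
col: 12 vs 6

buggy=12 correct=6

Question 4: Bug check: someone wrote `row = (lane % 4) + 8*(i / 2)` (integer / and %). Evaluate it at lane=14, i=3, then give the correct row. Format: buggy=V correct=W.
buggy=10 correct=11

`(lane % 4) + 8*(i / 2)`[14,3]->10
lane 14: g=3 (14/4), t=2 (14%4)
i=3: r=3+8=11, c=2*2+1=5
row: 10 vs 11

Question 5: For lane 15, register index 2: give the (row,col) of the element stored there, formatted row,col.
11,6

lane 15: gid=3 (15/4), tid=3 (15%4)
i=2: r=3+8=11, c=3*2+0=6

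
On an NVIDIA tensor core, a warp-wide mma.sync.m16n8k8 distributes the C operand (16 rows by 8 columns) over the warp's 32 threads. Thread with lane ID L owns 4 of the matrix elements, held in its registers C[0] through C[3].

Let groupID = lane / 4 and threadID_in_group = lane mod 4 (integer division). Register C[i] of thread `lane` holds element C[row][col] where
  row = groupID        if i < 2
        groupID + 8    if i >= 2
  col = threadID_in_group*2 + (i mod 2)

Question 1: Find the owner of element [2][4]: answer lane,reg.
10,0

r=2→G=2,rhi=0  c=4→T=2,p=0
L=2*4+2=10  i=0*2+0=0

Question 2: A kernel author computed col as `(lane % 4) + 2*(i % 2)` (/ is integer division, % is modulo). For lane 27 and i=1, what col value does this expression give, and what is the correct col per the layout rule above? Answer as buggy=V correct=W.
`(lane % 4) + 2*(i % 2)`[27,1]->5
lane 27: gid=6 (27/4), tid=3 (27%4)
i=1: r=6+0=6, c=3*2+1=7
col: 5 vs 7

buggy=5 correct=7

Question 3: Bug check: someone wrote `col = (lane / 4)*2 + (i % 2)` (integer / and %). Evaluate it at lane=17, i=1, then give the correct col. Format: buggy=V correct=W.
buggy=9 correct=3

`(lane / 4)*2 + (i % 2)`[17,1]->9
lane 17->17/4=4, 17 mod 4=1
i=1  r:4+0->4  c:2·1+1->3
col: 9 vs 3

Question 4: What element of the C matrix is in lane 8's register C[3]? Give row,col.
10,1

8: gid=2,tid=0
[3] (2+8,0*2+1) = (10,1)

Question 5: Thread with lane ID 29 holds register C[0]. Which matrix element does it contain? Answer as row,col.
7,2

lane 29: g=7 (29/4), t=1 (29%4)
i=0: r=7+0=7, c=1*2+0=2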